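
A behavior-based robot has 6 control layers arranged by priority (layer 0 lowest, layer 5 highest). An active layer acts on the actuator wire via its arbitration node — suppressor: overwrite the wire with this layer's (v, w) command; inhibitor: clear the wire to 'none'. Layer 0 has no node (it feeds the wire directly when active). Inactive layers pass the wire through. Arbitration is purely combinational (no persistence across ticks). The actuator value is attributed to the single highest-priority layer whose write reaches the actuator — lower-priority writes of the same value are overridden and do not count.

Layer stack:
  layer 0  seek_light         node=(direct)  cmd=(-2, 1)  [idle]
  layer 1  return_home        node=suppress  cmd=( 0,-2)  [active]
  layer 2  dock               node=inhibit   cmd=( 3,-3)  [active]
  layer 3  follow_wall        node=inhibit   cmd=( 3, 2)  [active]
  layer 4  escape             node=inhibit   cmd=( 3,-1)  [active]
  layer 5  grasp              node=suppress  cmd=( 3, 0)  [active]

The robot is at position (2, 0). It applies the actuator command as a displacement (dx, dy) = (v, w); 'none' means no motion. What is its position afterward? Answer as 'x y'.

5 0

[0] seek_light off; wire := none
[1] return_home on (suppress); wire := (0, -2)
[2] dock on (inhibit); wire := none
[3] follow_wall on (inhibit); wire := none
[4] escape on (inhibit); wire := none
[5] grasp on (suppress); wire := (3, 0)
output (3, 0)
position: (2, 0) + (3, 0) = (5, 0)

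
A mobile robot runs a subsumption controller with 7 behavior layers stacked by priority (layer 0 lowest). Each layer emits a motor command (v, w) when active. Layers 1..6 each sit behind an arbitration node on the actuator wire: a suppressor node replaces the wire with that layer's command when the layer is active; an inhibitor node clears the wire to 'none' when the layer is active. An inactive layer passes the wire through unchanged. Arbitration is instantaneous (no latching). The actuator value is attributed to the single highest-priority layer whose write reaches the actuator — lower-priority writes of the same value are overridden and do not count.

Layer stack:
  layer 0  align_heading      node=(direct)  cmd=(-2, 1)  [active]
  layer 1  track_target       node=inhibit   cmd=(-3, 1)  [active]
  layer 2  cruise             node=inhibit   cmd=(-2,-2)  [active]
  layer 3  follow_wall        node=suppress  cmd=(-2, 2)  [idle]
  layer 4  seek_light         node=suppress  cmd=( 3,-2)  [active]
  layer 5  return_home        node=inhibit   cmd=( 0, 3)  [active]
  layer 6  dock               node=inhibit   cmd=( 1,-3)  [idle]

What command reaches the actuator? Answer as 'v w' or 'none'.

none

[0] align_heading on; wire := (-2, 1)
[1] track_target on (inhibit); wire := none
[2] cruise on (inhibit); wire := none
[3] follow_wall off; pass none
[4] seek_light on (suppress); wire := (3, -2)
[5] return_home on (inhibit); wire := none
[6] dock off; pass none
output none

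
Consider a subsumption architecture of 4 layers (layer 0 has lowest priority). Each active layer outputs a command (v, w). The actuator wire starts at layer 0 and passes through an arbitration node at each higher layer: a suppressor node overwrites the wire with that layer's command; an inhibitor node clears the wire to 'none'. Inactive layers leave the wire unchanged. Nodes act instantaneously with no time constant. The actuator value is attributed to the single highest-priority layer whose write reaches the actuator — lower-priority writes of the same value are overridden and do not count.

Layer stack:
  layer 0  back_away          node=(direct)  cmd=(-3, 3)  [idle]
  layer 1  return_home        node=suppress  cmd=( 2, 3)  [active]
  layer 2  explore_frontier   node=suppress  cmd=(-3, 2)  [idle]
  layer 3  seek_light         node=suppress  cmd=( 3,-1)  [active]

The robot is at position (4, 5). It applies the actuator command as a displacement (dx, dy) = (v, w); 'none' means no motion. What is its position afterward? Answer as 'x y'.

[0] back_away off; wire := none
[1] return_home on (suppress); wire := (2, 3)
[2] explore_frontier off; pass (2, 3)
[3] seek_light on (suppress); wire := (3, -1)
output (3, -1)
position: (4, 5) + (3, -1) = (7, 4)

7 4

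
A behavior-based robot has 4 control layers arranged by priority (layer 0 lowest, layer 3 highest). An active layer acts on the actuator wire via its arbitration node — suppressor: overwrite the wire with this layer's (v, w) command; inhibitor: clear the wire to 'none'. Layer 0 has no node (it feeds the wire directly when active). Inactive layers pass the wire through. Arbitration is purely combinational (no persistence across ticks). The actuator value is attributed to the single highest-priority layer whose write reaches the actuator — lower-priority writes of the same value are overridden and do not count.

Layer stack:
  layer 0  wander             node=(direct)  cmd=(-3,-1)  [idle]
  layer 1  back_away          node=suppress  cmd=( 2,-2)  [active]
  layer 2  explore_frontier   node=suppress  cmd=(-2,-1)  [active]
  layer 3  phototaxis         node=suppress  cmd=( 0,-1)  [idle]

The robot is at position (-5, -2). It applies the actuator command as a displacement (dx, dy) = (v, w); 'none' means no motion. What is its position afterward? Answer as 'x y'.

L0 wander: idle → wire = none
L1 back_away: active, suppressor → wire = (2, -2)
L2 explore_frontier: active, suppressor → wire = (-2, -1)
L3 phototaxis: idle → wire stays (-2, -1)
actuator = (-2, -1)
position: (-5, -2) + (-2, -1) = (-7, -3)

-7 -3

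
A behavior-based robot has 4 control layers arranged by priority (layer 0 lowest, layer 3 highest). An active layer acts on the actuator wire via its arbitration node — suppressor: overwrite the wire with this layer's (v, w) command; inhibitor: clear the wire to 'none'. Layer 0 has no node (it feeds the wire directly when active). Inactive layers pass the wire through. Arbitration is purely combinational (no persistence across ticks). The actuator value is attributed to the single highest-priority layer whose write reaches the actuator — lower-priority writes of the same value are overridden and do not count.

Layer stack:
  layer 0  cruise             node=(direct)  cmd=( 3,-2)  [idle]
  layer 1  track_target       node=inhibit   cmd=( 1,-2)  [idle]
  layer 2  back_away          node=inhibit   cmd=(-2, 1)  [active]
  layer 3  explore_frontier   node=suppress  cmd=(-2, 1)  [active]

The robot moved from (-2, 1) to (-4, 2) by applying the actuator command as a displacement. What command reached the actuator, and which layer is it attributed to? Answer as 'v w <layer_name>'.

-2 1 explore_frontier

displacement = (-4, 2) − (-2, 1) = (-2, 1)
layer 0 (cruise) idle — none
layer 1 (track_target) idle — unchanged: none
layer 2 (back_away) active — inhibits: none
layer 3 (explore_frontier) active — suppresses: (-2, 1)
→ actuator (-2, 1) — from layer 3 (explore_frontier)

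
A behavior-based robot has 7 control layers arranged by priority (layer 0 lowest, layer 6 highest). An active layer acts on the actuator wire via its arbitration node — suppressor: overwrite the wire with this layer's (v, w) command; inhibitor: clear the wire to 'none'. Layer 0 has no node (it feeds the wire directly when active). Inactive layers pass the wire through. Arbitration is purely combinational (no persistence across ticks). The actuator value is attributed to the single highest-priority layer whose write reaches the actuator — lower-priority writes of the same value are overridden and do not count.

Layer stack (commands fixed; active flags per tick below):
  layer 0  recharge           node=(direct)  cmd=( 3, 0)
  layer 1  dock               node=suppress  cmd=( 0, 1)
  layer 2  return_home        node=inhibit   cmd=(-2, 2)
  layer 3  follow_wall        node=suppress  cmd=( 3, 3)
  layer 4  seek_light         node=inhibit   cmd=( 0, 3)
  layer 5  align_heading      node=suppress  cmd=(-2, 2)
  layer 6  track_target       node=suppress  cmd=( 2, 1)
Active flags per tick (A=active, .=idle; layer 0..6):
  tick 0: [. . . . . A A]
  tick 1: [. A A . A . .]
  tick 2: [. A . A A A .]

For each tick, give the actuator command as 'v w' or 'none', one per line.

tick 0:
  layer 0 (recharge) idle — none
  layer 1 (dock) idle — unchanged: none
  layer 2 (return_home) idle — unchanged: none
  layer 3 (follow_wall) idle — unchanged: none
  layer 4 (seek_light) idle — unchanged: none
  layer 5 (align_heading) active — suppresses: (-2, 2)
  layer 6 (track_target) active — suppresses: (2, 1)
  → actuator (2, 1)
tick 1:
  layer 0 (recharge) idle — none
  layer 1 (dock) active — suppresses: (0, 1)
  layer 2 (return_home) active — inhibits: none
  layer 3 (follow_wall) idle — unchanged: none
  layer 4 (seek_light) active — inhibits: none
  layer 5 (align_heading) idle — unchanged: none
  layer 6 (track_target) idle — unchanged: none
  → actuator none
tick 2:
  layer 0 (recharge) idle — none
  layer 1 (dock) active — suppresses: (0, 1)
  layer 2 (return_home) idle — unchanged: (0, 1)
  layer 3 (follow_wall) active — suppresses: (3, 3)
  layer 4 (seek_light) active — inhibits: none
  layer 5 (align_heading) active — suppresses: (-2, 2)
  layer 6 (track_target) idle — unchanged: (-2, 2)
  → actuator (-2, 2)

2 1
none
-2 2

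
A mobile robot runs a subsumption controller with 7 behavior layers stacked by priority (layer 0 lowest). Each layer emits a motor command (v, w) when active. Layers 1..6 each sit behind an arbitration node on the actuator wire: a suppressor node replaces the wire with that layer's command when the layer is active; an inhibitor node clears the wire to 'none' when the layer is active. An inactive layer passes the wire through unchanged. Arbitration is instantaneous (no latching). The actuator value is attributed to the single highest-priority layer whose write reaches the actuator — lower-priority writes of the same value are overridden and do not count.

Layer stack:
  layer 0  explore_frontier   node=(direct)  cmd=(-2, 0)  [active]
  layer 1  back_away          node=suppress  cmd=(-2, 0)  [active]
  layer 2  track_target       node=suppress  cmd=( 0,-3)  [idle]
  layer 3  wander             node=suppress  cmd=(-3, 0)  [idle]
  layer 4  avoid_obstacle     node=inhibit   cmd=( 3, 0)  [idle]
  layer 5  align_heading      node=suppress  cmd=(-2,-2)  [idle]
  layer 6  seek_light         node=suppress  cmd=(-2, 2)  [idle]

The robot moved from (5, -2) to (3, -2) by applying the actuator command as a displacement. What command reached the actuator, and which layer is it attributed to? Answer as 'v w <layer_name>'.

-2 0 back_away

displacement = (3, -2) − (5, -2) = (-2, 0)
L0 explore_frontier: active, feeds wire = (-2, 0)
L1 back_away: active, suppressor → wire = (-2, 0)
L2 track_target: idle → wire stays (-2, 0)
L3 wander: idle → wire stays (-2, 0)
L4 avoid_obstacle: idle → wire stays (-2, 0)
L5 align_heading: idle → wire stays (-2, 0)
L6 seek_light: idle → wire stays (-2, 0)
actuator = (-2, 0) — from layer 1 (back_away)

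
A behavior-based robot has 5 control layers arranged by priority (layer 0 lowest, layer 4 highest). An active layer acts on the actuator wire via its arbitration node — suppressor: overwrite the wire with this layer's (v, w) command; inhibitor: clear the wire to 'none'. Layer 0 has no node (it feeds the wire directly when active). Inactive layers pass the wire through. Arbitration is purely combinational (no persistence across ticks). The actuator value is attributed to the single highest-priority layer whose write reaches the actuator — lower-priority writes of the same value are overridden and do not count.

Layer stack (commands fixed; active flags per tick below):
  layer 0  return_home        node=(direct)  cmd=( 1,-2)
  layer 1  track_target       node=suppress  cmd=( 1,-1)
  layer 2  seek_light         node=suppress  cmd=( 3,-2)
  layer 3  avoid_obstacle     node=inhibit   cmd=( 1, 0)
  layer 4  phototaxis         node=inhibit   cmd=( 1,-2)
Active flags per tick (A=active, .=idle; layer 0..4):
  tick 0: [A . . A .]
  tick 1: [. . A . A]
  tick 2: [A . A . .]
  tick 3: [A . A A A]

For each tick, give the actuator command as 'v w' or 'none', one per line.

none
none
3 -2
none

tick 0:
  [0] return_home on; wire := (1, -2)
  [1] track_target off; pass (1, -2)
  [2] seek_light off; pass (1, -2)
  [3] avoid_obstacle on (inhibit); wire := none
  [4] phototaxis off; pass none
  output none
tick 1:
  [0] return_home off; wire := none
  [1] track_target off; pass none
  [2] seek_light on (suppress); wire := (3, -2)
  [3] avoid_obstacle off; pass (3, -2)
  [4] phototaxis on (inhibit); wire := none
  output none
tick 2:
  [0] return_home on; wire := (1, -2)
  [1] track_target off; pass (1, -2)
  [2] seek_light on (suppress); wire := (3, -2)
  [3] avoid_obstacle off; pass (3, -2)
  [4] phototaxis off; pass (3, -2)
  output (3, -2)
tick 3:
  [0] return_home on; wire := (1, -2)
  [1] track_target off; pass (1, -2)
  [2] seek_light on (suppress); wire := (3, -2)
  [3] avoid_obstacle on (inhibit); wire := none
  [4] phototaxis on (inhibit); wire := none
  output none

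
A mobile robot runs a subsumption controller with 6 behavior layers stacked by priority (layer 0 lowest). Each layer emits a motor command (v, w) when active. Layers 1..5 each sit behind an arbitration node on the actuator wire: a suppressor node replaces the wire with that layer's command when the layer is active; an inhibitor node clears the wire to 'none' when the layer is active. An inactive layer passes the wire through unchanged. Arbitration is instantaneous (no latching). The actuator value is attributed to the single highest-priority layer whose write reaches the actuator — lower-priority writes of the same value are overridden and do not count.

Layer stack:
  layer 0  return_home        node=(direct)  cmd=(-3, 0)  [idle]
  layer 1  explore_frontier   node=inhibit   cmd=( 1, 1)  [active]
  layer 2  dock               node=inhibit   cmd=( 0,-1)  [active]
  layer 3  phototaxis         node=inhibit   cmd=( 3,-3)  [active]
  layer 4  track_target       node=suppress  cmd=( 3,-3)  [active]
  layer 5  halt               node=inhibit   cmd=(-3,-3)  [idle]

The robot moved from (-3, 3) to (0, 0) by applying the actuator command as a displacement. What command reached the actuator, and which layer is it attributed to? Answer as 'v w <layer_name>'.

3 -3 track_target

displacement = (0, 0) − (-3, 3) = (3, -3)
[0] return_home off; wire := none
[1] explore_frontier on (inhibit); wire := none
[2] dock on (inhibit); wire := none
[3] phototaxis on (inhibit); wire := none
[4] track_target on (suppress); wire := (3, -3)
[5] halt off; pass (3, -3)
output (3, -3) — from layer 4 (track_target)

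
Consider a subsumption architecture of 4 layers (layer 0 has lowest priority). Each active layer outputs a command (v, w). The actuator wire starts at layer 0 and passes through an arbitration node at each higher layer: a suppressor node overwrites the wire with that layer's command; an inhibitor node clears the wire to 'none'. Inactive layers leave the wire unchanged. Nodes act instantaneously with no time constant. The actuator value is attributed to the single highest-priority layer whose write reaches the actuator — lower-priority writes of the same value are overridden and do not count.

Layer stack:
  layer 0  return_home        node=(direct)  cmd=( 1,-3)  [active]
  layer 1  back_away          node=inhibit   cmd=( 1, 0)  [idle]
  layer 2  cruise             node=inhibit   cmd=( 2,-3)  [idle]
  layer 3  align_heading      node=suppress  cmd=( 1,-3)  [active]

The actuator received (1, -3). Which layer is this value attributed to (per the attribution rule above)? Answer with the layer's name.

layer 0 (return_home) active — direct: (1, -3)
layer 1 (back_away) idle — unchanged: (1, -3)
layer 2 (cruise) idle — unchanged: (1, -3)
layer 3 (align_heading) active — suppresses: (1, -3)
→ actuator (1, -3)
last writer: layer 3 = align_heading

align_heading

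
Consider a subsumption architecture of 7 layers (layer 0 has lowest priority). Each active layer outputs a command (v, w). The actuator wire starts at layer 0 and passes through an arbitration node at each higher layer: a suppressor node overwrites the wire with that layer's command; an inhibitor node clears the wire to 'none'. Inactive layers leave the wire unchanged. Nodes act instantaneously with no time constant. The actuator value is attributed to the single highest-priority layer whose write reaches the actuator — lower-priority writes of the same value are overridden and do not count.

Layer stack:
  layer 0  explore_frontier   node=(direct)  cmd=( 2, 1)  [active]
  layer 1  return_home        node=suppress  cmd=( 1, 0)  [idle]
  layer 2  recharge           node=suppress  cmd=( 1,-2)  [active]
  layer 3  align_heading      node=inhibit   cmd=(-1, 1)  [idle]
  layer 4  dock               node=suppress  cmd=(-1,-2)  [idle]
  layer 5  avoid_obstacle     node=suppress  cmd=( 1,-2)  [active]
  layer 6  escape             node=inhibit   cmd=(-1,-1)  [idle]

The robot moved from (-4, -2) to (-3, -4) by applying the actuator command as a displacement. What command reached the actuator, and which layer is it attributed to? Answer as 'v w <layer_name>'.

displacement = (-3, -4) − (-4, -2) = (1, -2)
L0 explore_frontier: active, feeds wire = (2, 1)
L1 return_home: idle → wire stays (2, 1)
L2 recharge: active, suppressor → wire = (1, -2)
L3 align_heading: idle → wire stays (1, -2)
L4 dock: idle → wire stays (1, -2)
L5 avoid_obstacle: active, suppressor → wire = (1, -2)
L6 escape: idle → wire stays (1, -2)
actuator = (1, -2) — from layer 5 (avoid_obstacle)

1 -2 avoid_obstacle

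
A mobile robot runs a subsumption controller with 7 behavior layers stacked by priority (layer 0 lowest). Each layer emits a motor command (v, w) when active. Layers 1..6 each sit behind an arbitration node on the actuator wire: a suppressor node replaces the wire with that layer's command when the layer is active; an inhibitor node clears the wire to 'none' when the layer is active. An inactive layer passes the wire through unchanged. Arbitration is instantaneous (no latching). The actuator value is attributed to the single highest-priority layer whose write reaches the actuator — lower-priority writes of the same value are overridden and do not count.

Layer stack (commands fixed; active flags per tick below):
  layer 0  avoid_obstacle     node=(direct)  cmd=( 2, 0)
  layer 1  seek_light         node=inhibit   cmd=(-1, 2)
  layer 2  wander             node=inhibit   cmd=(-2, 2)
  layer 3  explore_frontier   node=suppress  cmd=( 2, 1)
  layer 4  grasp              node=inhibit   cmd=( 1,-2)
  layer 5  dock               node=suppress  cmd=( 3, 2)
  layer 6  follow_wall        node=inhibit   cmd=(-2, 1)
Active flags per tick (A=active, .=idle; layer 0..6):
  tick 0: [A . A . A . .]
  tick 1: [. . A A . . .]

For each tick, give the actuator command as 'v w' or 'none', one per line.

none
2 1

tick 0:
  layer 0 (avoid_obstacle) active — direct: (2, 0)
  layer 1 (seek_light) idle — unchanged: (2, 0)
  layer 2 (wander) active — inhibits: none
  layer 3 (explore_frontier) idle — unchanged: none
  layer 4 (grasp) active — inhibits: none
  layer 5 (dock) idle — unchanged: none
  layer 6 (follow_wall) idle — unchanged: none
  → actuator none
tick 1:
  layer 0 (avoid_obstacle) idle — none
  layer 1 (seek_light) idle — unchanged: none
  layer 2 (wander) active — inhibits: none
  layer 3 (explore_frontier) active — suppresses: (2, 1)
  layer 4 (grasp) idle — unchanged: (2, 1)
  layer 5 (dock) idle — unchanged: (2, 1)
  layer 6 (follow_wall) idle — unchanged: (2, 1)
  → actuator (2, 1)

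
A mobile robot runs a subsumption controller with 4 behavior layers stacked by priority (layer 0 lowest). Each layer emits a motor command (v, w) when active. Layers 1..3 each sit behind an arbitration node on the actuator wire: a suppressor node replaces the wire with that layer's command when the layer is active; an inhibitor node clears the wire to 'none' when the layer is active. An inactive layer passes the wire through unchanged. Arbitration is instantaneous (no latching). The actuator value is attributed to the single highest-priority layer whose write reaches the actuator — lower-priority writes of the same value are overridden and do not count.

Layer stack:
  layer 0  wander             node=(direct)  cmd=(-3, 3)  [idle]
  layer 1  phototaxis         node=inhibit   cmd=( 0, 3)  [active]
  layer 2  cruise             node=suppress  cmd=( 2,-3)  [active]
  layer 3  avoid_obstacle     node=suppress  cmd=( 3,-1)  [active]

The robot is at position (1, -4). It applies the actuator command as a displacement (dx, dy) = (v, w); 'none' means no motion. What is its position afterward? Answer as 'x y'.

layer 0 (wander) idle — none
layer 1 (phototaxis) active — inhibits: none
layer 2 (cruise) active — suppresses: (2, -3)
layer 3 (avoid_obstacle) active — suppresses: (3, -1)
→ actuator (3, -1)
position: (1, -4) + (3, -1) = (4, -5)

4 -5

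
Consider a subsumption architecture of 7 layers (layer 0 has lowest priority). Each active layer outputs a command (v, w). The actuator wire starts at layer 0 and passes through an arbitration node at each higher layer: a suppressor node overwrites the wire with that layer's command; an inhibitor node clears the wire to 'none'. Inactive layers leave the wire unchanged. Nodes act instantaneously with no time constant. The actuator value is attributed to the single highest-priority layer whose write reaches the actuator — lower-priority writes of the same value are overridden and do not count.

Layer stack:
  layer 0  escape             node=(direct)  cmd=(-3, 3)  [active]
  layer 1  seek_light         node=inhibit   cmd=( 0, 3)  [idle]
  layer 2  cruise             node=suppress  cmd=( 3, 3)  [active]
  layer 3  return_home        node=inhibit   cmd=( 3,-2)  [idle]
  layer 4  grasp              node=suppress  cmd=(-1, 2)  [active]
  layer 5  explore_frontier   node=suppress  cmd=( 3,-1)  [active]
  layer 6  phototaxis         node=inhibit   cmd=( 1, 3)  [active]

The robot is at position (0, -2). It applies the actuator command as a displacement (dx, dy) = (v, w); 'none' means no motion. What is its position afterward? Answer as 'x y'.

[0] escape on; wire := (-3, 3)
[1] seek_light off; pass (-3, 3)
[2] cruise on (suppress); wire := (3, 3)
[3] return_home off; pass (3, 3)
[4] grasp on (suppress); wire := (-1, 2)
[5] explore_frontier on (suppress); wire := (3, -1)
[6] phototaxis on (inhibit); wire := none
output none
position: (0, -2) + none = (0, -2)

0 -2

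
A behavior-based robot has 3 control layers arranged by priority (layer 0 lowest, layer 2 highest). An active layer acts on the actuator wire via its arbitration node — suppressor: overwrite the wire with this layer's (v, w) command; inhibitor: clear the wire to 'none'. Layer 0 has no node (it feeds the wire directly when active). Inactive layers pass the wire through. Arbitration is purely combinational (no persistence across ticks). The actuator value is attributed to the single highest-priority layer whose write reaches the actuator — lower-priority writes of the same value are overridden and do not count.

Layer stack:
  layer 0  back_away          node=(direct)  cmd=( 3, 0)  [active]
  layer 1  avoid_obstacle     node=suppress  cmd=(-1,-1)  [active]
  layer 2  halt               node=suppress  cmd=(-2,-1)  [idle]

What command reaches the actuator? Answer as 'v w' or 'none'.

L0 back_away: active, feeds wire = (3, 0)
L1 avoid_obstacle: active, suppressor → wire = (-1, -1)
L2 halt: idle → wire stays (-1, -1)
actuator = (-1, -1)

-1 -1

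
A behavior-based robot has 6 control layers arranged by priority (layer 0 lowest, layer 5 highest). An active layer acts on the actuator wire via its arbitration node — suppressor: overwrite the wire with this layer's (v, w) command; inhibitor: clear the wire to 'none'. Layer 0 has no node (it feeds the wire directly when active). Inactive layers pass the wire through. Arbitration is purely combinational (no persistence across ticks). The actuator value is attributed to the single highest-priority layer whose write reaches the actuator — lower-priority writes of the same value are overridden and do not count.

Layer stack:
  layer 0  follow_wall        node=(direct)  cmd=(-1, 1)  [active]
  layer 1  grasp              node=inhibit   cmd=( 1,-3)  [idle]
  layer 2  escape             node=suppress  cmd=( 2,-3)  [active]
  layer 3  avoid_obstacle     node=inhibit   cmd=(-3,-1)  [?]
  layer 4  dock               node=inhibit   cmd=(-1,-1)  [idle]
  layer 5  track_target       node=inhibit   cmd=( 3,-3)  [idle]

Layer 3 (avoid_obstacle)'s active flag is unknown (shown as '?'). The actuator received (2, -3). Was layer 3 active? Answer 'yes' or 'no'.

no

If layer 3 is active=yes:
  actuator would be none
If layer 3 is active=no:
  actuator would be (2, -3)
Observed (2, -3), so layer 3 was idle.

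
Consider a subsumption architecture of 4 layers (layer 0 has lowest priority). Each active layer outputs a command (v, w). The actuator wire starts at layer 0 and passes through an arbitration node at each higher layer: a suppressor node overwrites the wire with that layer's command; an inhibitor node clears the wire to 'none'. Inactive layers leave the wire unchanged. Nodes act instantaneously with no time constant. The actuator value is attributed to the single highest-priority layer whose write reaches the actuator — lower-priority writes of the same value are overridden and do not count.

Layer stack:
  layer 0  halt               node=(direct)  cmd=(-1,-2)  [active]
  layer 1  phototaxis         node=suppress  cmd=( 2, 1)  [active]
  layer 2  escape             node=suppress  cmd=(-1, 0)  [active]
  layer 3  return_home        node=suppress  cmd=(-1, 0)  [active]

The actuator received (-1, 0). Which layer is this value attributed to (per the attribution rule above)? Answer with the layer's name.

return_home

layer 0 (halt) active — direct: (-1, -2)
layer 1 (phototaxis) active — suppresses: (2, 1)
layer 2 (escape) active — suppresses: (-1, 0)
layer 3 (return_home) active — suppresses: (-1, 0)
→ actuator (-1, 0)
last writer: layer 3 = return_home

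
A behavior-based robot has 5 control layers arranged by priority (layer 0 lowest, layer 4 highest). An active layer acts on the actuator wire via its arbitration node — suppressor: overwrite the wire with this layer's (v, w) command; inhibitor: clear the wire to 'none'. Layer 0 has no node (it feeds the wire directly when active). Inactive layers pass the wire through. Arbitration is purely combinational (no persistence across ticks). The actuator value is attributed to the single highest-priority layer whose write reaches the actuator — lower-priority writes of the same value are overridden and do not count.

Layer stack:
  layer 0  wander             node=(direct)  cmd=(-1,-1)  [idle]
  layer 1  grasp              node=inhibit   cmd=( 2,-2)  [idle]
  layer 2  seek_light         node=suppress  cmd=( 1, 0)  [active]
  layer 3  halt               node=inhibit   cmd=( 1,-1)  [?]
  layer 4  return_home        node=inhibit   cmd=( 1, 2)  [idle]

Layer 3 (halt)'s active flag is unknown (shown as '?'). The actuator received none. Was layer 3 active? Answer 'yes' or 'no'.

If layer 3 is active=yes:
  actuator would be none
If layer 3 is active=no:
  actuator would be (1, 0)
Observed none, so layer 3 was active.

yes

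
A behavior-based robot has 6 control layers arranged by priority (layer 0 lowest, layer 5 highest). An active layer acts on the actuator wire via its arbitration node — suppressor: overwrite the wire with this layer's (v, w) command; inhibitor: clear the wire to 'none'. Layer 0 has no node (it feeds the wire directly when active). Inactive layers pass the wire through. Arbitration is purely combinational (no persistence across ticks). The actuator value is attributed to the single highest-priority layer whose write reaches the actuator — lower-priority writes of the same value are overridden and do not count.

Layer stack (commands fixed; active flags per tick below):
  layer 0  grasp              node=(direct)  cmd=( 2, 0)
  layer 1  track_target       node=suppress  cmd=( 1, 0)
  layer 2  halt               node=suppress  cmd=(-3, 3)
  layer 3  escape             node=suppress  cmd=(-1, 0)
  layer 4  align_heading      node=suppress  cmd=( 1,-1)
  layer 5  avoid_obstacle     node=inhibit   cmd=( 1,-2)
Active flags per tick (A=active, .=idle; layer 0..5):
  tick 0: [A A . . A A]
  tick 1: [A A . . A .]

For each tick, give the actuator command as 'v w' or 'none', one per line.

tick 0:
  [0] grasp on; wire := (2, 0)
  [1] track_target on (suppress); wire := (1, 0)
  [2] halt off; pass (1, 0)
  [3] escape off; pass (1, 0)
  [4] align_heading on (suppress); wire := (1, -1)
  [5] avoid_obstacle on (inhibit); wire := none
  output none
tick 1:
  [0] grasp on; wire := (2, 0)
  [1] track_target on (suppress); wire := (1, 0)
  [2] halt off; pass (1, 0)
  [3] escape off; pass (1, 0)
  [4] align_heading on (suppress); wire := (1, -1)
  [5] avoid_obstacle off; pass (1, -1)
  output (1, -1)

none
1 -1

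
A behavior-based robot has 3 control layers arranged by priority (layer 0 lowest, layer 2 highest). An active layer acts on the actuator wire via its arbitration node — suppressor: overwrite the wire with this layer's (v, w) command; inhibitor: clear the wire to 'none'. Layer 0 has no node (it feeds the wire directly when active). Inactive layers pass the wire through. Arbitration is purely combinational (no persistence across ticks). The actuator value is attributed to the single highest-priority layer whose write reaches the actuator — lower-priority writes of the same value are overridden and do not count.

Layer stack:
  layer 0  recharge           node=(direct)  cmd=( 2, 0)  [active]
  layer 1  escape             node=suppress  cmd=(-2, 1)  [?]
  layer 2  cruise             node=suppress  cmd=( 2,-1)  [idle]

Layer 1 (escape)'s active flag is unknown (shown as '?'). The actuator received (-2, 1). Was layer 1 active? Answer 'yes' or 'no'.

If layer 1 is active=yes:
  actuator would be (-2, 1)
If layer 1 is active=no:
  actuator would be (2, 0)
Observed (-2, 1), so layer 1 was active.

yes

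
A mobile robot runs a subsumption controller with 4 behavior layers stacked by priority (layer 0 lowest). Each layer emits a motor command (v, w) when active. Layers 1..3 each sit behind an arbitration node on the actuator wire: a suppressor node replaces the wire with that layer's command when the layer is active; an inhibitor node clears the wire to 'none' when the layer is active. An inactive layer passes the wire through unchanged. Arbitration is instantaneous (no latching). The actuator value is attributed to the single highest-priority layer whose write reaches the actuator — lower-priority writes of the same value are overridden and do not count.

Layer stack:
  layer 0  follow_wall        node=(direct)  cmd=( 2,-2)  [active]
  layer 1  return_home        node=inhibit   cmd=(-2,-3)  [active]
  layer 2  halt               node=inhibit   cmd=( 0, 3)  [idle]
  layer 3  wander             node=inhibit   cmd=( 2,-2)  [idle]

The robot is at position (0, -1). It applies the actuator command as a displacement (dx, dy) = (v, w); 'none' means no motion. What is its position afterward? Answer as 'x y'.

L0 follow_wall: active, feeds wire = (2, -2)
L1 return_home: active, inhibitor → wire = none
L2 halt: idle → wire stays none
L3 wander: idle → wire stays none
actuator = none
position: (0, -1) + none = (0, -1)

0 -1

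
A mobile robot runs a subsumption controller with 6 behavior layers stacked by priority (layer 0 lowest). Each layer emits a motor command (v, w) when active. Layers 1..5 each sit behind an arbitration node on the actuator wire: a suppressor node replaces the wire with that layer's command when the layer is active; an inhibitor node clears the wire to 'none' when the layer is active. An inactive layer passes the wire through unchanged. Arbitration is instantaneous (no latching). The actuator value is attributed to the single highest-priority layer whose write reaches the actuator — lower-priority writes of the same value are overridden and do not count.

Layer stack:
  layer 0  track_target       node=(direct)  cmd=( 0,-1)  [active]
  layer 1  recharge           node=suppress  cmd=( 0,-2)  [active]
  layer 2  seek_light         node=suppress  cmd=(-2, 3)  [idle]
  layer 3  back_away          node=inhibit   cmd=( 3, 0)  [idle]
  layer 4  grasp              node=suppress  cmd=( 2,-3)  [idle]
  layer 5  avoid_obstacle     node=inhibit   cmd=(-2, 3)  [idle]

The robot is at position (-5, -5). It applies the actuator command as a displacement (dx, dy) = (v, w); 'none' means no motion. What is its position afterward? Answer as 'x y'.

layer 0 (track_target) active — direct: (0, -1)
layer 1 (recharge) active — suppresses: (0, -2)
layer 2 (seek_light) idle — unchanged: (0, -2)
layer 3 (back_away) idle — unchanged: (0, -2)
layer 4 (grasp) idle — unchanged: (0, -2)
layer 5 (avoid_obstacle) idle — unchanged: (0, -2)
→ actuator (0, -2)
position: (-5, -5) + (0, -2) = (-5, -7)

-5 -7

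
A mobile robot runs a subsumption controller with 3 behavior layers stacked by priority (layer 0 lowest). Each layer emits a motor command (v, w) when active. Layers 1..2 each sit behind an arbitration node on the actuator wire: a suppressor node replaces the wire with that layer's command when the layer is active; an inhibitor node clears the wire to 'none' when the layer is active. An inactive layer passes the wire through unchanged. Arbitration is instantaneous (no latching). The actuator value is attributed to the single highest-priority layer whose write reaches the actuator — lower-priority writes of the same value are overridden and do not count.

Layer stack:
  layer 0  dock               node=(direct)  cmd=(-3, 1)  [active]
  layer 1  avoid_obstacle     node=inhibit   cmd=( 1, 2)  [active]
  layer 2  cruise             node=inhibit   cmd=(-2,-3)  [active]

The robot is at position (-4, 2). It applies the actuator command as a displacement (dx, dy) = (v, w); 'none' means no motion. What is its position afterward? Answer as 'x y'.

[0] dock on; wire := (-3, 1)
[1] avoid_obstacle on (inhibit); wire := none
[2] cruise on (inhibit); wire := none
output none
position: (-4, 2) + none = (-4, 2)

-4 2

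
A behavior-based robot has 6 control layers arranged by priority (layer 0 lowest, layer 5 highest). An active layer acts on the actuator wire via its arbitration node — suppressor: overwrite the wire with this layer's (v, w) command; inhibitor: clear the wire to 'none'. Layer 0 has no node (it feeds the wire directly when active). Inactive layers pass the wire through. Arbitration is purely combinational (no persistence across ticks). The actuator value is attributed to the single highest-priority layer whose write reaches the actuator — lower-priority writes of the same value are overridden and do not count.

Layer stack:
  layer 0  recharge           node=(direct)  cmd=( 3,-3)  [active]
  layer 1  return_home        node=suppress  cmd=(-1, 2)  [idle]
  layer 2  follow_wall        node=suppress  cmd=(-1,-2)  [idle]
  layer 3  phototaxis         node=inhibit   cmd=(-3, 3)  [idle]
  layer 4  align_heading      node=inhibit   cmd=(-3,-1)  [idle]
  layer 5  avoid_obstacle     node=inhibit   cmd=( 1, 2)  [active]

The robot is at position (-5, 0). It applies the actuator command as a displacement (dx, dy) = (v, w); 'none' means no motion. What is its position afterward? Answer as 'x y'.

-5 0

L0 recharge: active, feeds wire = (3, -3)
L1 return_home: idle → wire stays (3, -3)
L2 follow_wall: idle → wire stays (3, -3)
L3 phototaxis: idle → wire stays (3, -3)
L4 align_heading: idle → wire stays (3, -3)
L5 avoid_obstacle: active, inhibitor → wire = none
actuator = none
position: (-5, 0) + none = (-5, 0)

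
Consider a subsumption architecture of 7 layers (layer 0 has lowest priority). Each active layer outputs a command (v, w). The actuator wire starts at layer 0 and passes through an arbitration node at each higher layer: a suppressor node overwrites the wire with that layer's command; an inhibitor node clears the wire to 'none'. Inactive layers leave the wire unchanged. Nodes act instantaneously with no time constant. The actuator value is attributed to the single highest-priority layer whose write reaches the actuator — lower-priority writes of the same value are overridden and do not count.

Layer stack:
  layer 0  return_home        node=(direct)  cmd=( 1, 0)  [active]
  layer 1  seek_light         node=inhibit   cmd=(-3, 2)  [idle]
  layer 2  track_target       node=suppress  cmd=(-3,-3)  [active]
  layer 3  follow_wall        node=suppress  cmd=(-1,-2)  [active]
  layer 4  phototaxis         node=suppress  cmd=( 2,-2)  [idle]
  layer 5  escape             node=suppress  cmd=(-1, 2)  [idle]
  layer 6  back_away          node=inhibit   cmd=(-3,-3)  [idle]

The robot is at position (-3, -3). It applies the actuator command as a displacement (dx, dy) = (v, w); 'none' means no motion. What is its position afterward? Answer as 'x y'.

-4 -5

[0] return_home on; wire := (1, 0)
[1] seek_light off; pass (1, 0)
[2] track_target on (suppress); wire := (-3, -3)
[3] follow_wall on (suppress); wire := (-1, -2)
[4] phototaxis off; pass (-1, -2)
[5] escape off; pass (-1, -2)
[6] back_away off; pass (-1, -2)
output (-1, -2)
position: (-3, -3) + (-1, -2) = (-4, -5)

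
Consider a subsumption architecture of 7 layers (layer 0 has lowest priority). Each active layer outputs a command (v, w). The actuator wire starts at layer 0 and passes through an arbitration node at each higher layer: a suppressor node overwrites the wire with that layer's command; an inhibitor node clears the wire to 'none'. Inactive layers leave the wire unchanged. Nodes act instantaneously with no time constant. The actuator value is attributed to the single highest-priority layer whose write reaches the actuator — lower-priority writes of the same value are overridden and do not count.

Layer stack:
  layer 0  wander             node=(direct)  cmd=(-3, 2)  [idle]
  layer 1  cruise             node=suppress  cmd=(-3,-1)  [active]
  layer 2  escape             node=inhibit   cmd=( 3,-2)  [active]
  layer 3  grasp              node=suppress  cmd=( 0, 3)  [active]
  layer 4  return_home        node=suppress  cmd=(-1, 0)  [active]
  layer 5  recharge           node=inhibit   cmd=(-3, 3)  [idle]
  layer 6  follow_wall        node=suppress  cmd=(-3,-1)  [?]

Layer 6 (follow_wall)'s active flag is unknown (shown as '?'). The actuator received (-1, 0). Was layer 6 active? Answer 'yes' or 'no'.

If layer 6 is active=yes:
  actuator would be (-3, -1)
If layer 6 is active=no:
  actuator would be (-1, 0)
Observed (-1, 0), so layer 6 was idle.

no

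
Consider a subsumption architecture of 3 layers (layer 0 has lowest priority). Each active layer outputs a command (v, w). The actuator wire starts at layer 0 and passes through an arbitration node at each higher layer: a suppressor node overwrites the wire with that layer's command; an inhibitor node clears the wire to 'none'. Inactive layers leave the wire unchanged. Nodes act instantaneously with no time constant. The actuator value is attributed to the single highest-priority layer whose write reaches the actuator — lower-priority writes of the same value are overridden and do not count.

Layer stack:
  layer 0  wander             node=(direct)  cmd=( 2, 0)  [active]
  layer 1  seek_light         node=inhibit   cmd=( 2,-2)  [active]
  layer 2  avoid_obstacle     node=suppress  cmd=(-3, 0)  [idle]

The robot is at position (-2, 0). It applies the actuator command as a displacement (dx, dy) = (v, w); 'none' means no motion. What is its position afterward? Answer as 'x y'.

-2 0

[0] wander on; wire := (2, 0)
[1] seek_light on (inhibit); wire := none
[2] avoid_obstacle off; pass none
output none
position: (-2, 0) + none = (-2, 0)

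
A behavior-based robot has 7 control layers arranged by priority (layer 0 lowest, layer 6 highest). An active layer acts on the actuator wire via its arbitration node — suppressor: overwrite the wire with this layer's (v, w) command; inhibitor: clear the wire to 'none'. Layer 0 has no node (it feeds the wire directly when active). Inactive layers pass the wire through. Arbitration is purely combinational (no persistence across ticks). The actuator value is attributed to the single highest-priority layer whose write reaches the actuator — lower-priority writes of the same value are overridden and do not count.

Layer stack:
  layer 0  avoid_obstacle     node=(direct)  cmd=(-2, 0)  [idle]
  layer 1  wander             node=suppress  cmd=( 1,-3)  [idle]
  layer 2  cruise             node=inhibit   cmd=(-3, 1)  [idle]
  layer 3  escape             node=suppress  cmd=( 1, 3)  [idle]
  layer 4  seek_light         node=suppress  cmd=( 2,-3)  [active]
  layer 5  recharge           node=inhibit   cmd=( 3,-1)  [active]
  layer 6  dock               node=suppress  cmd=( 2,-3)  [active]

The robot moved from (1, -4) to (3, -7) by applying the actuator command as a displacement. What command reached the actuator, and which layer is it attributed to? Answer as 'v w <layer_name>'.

2 -3 dock

displacement = (3, -7) − (1, -4) = (2, -3)
[0] avoid_obstacle off; wire := none
[1] wander off; pass none
[2] cruise off; pass none
[3] escape off; pass none
[4] seek_light on (suppress); wire := (2, -3)
[5] recharge on (inhibit); wire := none
[6] dock on (suppress); wire := (2, -3)
output (2, -3) — from layer 6 (dock)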